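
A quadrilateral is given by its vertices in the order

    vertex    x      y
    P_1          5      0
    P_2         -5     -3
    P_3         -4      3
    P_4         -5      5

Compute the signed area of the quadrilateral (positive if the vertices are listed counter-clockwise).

Apply the shoelace (surveyor's) formula: 2A = Σ (x_i·y_{i+1} − x_{i+1}·y_i), indices taken mod 4.
Σ = (-15) + (-27) + (-5) + (-25) = -72
Signed area = Σ/2 = -36 (negative ⇒ clockwise traversal).

-36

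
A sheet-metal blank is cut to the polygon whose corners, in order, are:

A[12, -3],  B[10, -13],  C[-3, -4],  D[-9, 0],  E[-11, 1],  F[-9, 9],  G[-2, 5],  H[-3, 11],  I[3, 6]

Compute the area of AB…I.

253

Σ = (-126) + (-79) + (-36) + (-9) + (-90) + (-27) + (-7) + (-51) + (-81) = -506
Area = |Σ|/2 = 253.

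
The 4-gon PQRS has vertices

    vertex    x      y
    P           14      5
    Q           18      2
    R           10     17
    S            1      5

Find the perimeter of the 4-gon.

|PQ| = √((4)² + (-3)²) = √25 = 5
|QR| = √((-8)² + (15)²) = √289 = 17
|RS| = √((-9)² + (-12)²) = √225 = 15
|SP| = √((13)² + (0)²) = √169 = 13
Perimeter = 5 + 17 + 15 + 13 = 50.

50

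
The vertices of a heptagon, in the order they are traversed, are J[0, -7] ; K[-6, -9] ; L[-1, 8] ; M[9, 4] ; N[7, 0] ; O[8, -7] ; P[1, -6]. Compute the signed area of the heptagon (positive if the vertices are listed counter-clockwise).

-150

Apply the shoelace formula: 2A = Σ (x_i·y_{i+1} − x_{i+1}·y_i), indices taken mod 7.
J→K: (0)(-9) − (-6)(-7) = -42
K→L: (-6)(8) − (-1)(-9) = -57
L→M: (-1)(4) − (9)(8) = -76
M→N: (9)(0) − (7)(4) = -28
N→O: (7)(-7) − (8)(0) = -49
O→P: (8)(-6) − (1)(-7) = -41
P→J: (1)(-7) − (0)(-6) = -7
Σ = -300
Signed area = Σ/2 = -150 (negative ⇒ clockwise traversal).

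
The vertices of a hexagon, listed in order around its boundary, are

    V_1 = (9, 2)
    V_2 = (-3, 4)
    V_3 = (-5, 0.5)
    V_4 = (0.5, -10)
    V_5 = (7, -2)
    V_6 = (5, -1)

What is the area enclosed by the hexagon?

100.625

Apply the shoelace (surveyor's) formula: 2A = Σ (x_i·y_{i+1} − x_{i+1}·y_i), indices taken mod 6.
Cross-terms: 42, 18.5, 49.75, 69, 3, 19  ⇒  Σ = 201.25
Area = |Σ|/2 = 100.625.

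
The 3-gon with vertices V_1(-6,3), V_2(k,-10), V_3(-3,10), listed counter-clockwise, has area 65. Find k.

7

Write out the shoelace sum; only the two edges meeting at V_2 involve k:
2·Area = [((-6)·(-10) − k·3) + (k·10 − (-3)·(-10))] + 51
       = 7·k + 81 = 130
⇒ k = 7.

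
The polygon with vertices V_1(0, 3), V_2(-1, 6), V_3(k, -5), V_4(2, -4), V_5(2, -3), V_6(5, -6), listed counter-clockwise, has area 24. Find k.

Write out the shoelace sum; only the two edges meeting at V_3 involve k:
2·Area = [((-1)·(-5) − k·6) + (k·(-4) − 2·(-5))] + 23
       = -10·k + 38 = 48
⇒ k = -1.

-1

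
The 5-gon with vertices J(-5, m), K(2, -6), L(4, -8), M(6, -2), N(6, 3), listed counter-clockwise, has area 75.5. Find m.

Write out the shoelace sum; only the two edges meeting at J involve m:
2·Area = [(6·m − (-5)·3) + ((-5)·(-6) − 2·m)] + 78
       = 4·m + 123 = 151
⇒ m = 7.

7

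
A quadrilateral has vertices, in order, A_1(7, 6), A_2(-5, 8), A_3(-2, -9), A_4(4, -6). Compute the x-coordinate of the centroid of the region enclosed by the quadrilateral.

21/29

Apply the surveyor's formula. First the cross-terms c_i = x_i·y_{i+1} − x_{i+1}·y_i:
  86, 61, 48, 66  ⇒  2A = 261, A = 130.5.
Then Σ (x_i + x_{i+1})·c_i = 567, so x̄ = 567 / (6·130.5) = 21/29.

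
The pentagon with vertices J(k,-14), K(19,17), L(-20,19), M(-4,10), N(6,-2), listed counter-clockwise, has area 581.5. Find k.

Write out the shoelace sum; only the two edges meeting at J involve k:
2·Area = [(6·(-14) − k·(-2)) + (k·17 − 19·(-14))] + 525
       = 19·k + 707 = 1163
⇒ k = 24.

24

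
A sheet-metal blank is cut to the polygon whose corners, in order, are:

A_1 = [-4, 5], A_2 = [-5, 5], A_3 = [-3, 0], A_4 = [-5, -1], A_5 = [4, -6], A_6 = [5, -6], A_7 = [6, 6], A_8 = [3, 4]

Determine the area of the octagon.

Σ = (5) + (15) + (3) + (34) + (6) + (66) + (6) + (31) = 166
Area = |Σ|/2 = 83.

83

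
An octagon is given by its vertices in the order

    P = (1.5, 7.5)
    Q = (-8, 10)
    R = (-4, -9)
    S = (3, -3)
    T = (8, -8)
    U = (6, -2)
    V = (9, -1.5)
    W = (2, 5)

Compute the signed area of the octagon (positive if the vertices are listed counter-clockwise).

P→Q: (1.5)(10) − (-8)(7.5) = 75
Q→R: (-8)(-9) − (-4)(10) = 112
R→S: (-4)(-3) − (3)(-9) = 39
S→T: (3)(-8) − (8)(-3) = 0
T→U: (8)(-2) − (6)(-8) = 32
U→V: (6)(-1.5) − (9)(-2) = 9
V→W: (9)(5) − (2)(-1.5) = 48
W→P: (2)(7.5) − (1.5)(5) = 7.5
Σ = 322.5
Signed area = Σ/2 = 161.25 (positive ⇒ counter-clockwise traversal).

161.25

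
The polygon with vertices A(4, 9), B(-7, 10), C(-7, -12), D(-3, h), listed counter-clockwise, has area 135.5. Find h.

The doubled signed area Σ (x_i y_{i+1} − x_{i+1} y_i) is linear in h.
With h=0 it equals 194; the coefficient of h is -11 (from the two edges through D).
So -11·h + 194 = 2·135.5 = 271 ⇒ h = -7.

-7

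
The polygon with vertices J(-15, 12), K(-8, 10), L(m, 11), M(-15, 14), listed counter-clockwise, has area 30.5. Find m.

The doubled signed area Σ (x_i y_{i+1} − x_{i+1} y_i) is linear in m.
With m=0 it equals 53; the coefficient of m is 4 (from the two edges through L).
So 4·m + 53 = 2·30.5 = 61 ⇒ m = 2.

2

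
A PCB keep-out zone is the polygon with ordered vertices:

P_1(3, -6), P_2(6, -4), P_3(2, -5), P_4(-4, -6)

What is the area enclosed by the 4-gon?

Σ = (24) + (-22) + (-32) + (42) = 12
Area = |Σ|/2 = 6.

6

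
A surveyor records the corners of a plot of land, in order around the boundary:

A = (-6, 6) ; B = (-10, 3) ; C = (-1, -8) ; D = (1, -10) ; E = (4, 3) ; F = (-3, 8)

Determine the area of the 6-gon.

Cross-terms: 42, 83, 18, 43, 41, 30  ⇒  Σ = 257
Area = |Σ|/2 = 128.5.

128.5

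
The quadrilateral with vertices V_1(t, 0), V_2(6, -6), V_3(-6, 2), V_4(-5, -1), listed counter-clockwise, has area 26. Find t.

-12

Write out the shoelace sum; only the two edges meeting at V_1 involve t:
2·Area = [((-5)·0 − t·(-1)) + (t·(-6) − 6·0)] + -8
       = -5·t + -8 = 52
⇒ t = -12.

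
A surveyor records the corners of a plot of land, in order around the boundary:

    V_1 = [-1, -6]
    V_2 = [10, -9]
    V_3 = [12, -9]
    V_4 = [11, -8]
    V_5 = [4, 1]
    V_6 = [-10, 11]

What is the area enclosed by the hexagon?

Apply Gauss's area formula: 2A = Σ (x_i·y_{i+1} − x_{i+1}·y_i), indices taken mod 6.
Σ = (69) + (18) + (3) + (43) + (54) + (71) = 258
Area = |Σ|/2 = 129.

129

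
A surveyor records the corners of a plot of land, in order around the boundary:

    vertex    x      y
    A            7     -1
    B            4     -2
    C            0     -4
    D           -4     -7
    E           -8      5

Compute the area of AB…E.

Apply Gauss's area formula: 2A = Σ (x_i·y_{i+1} − x_{i+1}·y_i), indices taken mod 5.
Σ = (-10) + (-16) + (-16) + (-76) + (-27) = -145
Area = |Σ|/2 = 72.5.

72.5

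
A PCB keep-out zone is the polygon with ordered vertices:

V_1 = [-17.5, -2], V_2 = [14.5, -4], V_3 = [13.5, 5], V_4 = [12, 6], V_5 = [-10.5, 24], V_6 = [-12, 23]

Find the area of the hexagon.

Σ = (99) + (126.5) + (21) + (351) + (46.5) + (426.5) = 1070.5
Area = |Σ|/2 = 535.25.

535.25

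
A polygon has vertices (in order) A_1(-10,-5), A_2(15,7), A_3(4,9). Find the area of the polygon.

Apply the shoelace formula: 2A = Σ (x_i·y_{i+1} − x_{i+1}·y_i), indices taken mod 3.
Σ = (5) + (107) + (70) = 182
Area = |Σ|/2 = 91.

91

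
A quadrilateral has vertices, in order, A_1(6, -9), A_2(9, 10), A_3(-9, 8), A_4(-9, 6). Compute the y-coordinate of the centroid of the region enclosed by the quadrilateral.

529/183

Apply Gauss's area formula. First the cross-terms c_i = x_i·y_{i+1} − x_{i+1}·y_i:
  141, 162, 18, 45  ⇒  2A = 366, A = 183.
Then Σ (y_i + y_{i+1})·c_i = 3174, so ȳ = 3174 / (6·183) = 529/183.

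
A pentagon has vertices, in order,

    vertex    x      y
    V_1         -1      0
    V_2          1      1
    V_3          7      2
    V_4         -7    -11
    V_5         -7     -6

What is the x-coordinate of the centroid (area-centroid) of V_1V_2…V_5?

-83/55

Apply the shoelace formula. First the cross-terms c_i = x_i·y_{i+1} − x_{i+1}·y_i:
  -1, -5, -63, -35, -6  ⇒  2A = -110, A = -55.
Then Σ (x_i + x_{i+1})·c_i = 498, so x̄ = 498 / (6·(-55)) = -83/55.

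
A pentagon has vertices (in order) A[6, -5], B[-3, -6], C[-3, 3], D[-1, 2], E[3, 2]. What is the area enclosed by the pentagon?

58

Cross-terms: -51, -27, -3, -8, -27  ⇒  Σ = -116
Area = |Σ|/2 = 58.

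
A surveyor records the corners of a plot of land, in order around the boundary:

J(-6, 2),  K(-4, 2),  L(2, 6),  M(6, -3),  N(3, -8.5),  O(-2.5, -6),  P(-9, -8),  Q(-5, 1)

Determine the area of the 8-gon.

121.125

Σ = (-4) + (-28) + (-42) + (-42) + (-39.25) + (-34) + (-49) + (-4) = -242.25
Area = |Σ|/2 = 121.125.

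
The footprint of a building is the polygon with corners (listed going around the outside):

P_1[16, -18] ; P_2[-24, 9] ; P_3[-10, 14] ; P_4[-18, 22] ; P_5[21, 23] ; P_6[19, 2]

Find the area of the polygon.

1073.5

Apply the surveyor's formula: 2A = Σ (x_i·y_{i+1} − x_{i+1}·y_i), indices taken mod 6.
P_1→P_2: (16)(9) − (-24)(-18) = -288
P_2→P_3: (-24)(14) − (-10)(9) = -246
P_3→P_4: (-10)(22) − (-18)(14) = 32
P_4→P_5: (-18)(23) − (21)(22) = -876
P_5→P_6: (21)(2) − (19)(23) = -395
P_6→P_1: (19)(-18) − (16)(2) = -374
Σ = -2147
Area = |Σ|/2 = 1073.5.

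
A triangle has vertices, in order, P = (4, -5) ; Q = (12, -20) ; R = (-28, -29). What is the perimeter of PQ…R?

98

|PQ| = √((8)² + (-15)²) = √289 = 17
|QR| = √((-40)² + (-9)²) = √1681 = 41
|RP| = √((32)² + (24)²) = √1600 = 40
Perimeter = 17 + 41 + 40 = 98.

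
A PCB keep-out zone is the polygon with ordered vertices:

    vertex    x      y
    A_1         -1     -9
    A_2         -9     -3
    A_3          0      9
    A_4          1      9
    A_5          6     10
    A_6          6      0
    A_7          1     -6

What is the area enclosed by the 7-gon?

Apply the shoelace formula: 2A = Σ (x_i·y_{i+1} − x_{i+1}·y_i), indices taken mod 7.
Σ = (-78) + (-81) + (-9) + (-44) + (-60) + (-36) + (-15) = -323
Area = |Σ|/2 = 161.5.

161.5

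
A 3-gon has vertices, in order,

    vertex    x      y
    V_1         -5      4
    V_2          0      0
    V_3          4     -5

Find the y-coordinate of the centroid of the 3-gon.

-1/3

Apply the shoelace formula. First the cross-terms c_i = x_i·y_{i+1} − x_{i+1}·y_i:
  0, 0, -9  ⇒  2A = -9, A = -4.5.
Then Σ (y_i + y_{i+1})·c_i = 9, so ȳ = 9 / (6·(-4.5)) = -1/3.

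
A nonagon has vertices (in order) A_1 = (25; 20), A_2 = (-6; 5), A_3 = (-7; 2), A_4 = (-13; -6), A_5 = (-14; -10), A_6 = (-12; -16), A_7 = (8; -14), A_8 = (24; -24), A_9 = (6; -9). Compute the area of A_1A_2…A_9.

599.5

Apply the surveyor's formula: 2A = Σ (x_i·y_{i+1} − x_{i+1}·y_i), indices taken mod 9.
Cross-terms: 245, 23, 68, 46, 104, 296, 144, -72, 345  ⇒  Σ = 1199
Area = |Σ|/2 = 599.5.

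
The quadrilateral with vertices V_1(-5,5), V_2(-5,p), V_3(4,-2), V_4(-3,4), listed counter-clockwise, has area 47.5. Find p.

Write out the shoelace sum; only the two edges meeting at V_2 involve p:
2·Area = [((-5)·p − (-5)·5) + ((-5)·(-2) − 4·p)] + 15
       = -9·p + 50 = 95
⇒ p = -5.

-5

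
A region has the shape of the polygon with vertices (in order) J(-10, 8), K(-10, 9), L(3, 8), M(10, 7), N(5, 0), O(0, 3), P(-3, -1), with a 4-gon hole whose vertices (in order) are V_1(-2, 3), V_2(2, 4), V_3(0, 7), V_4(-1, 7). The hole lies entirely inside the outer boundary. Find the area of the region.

Outer boundary:
Apply Gauss's area formula: 2A = Σ (x_i·y_{i+1} − x_{i+1}·y_i), indices taken mod 7.
Cross-terms: -10, -107, -59, -35, 15, 9, -34  ⇒  Σ = -221
Area = |Σ|/2 = 110.5.
Hole:
Apply the shoelace formula: 2A = Σ (x_i·y_{i+1} − x_{i+1}·y_i), indices taken mod 4.
Cross-terms: -14, 14, 7, 11  ⇒  Σ = 18
Area = |Σ|/2 = 9.
Net area = 110.5 − 9 = 101.5.

101.5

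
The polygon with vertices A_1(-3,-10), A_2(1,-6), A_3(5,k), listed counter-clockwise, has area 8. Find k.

2

Write out the shoelace sum; only the two edges meeting at A_3 involve k:
2·Area = [(1·k − 5·(-6)) + (5·(-10) − (-3)·k)] + 28
       = 4·k + 8 = 16
⇒ k = 2.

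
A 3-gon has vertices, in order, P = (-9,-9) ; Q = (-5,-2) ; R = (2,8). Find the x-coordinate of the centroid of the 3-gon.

-4

Apply the surveyor's formula. First the cross-terms c_i = x_i·y_{i+1} − x_{i+1}·y_i:
  -27, -36, 54  ⇒  2A = -9, A = -4.5.
Then Σ (x_i + x_{i+1})·c_i = 108, so x̄ = 108 / (6·(-4.5)) = -4.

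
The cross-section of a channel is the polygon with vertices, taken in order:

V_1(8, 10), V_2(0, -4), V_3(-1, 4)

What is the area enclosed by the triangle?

Σ = (-32) + (-4) + (-42) = -78
Area = |Σ|/2 = 39.

39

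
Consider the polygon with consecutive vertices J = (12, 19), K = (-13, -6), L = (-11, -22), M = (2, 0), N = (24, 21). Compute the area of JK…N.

Apply the shoelace (surveyor's) formula: 2A = Σ (x_i·y_{i+1} − x_{i+1}·y_i), indices taken mod 5.
Cross-terms: 175, 220, 44, 42, 204  ⇒  Σ = 685
Area = |Σ|/2 = 342.5.

342.5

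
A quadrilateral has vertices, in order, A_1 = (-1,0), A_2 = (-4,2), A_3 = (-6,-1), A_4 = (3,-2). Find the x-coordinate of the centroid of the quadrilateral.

Apply the surveyor's formula. First the cross-terms c_i = x_i·y_{i+1} − x_{i+1}·y_i:
  -2, 16, 15, -2  ⇒  2A = 27, A = 13.5.
Then Σ (x_i + x_{i+1})·c_i = -199, so x̄ = -199 / (6·13.5) = -199/81.

-199/81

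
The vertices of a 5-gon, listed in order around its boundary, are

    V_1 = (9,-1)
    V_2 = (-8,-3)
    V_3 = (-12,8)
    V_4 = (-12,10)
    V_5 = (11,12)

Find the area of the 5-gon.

266

Apply the shoelace (surveyor's) formula: 2A = Σ (x_i·y_{i+1} − x_{i+1}·y_i), indices taken mod 5.
Cross-terms: -35, -100, -24, -254, -119  ⇒  Σ = -532
Area = |Σ|/2 = 266.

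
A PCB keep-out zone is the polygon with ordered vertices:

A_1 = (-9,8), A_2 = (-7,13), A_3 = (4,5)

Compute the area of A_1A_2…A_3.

Apply the shoelace formula: 2A = Σ (x_i·y_{i+1} − x_{i+1}·y_i), indices taken mod 3.
Cross-terms: -61, -87, 77  ⇒  Σ = -71
Area = |Σ|/2 = 35.5.

35.5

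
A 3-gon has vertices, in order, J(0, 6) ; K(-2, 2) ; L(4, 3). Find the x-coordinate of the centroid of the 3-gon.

2/3

Apply the surveyor's formula. First the cross-terms c_i = x_i·y_{i+1} − x_{i+1}·y_i:
  12, -14, 24  ⇒  2A = 22, A = 11.
Then Σ (x_i + x_{i+1})·c_i = 44, so x̄ = 44 / (6·11) = 2/3.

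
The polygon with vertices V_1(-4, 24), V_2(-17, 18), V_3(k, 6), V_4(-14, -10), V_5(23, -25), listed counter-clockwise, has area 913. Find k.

-17

Write out the shoelace sum; only the two edges meeting at V_3 involve k:
2·Area = [((-17)·6 − k·18) + (k·(-10) − (-14)·6)] + 1368
       = -28·k + 1350 = 1826
⇒ k = -17.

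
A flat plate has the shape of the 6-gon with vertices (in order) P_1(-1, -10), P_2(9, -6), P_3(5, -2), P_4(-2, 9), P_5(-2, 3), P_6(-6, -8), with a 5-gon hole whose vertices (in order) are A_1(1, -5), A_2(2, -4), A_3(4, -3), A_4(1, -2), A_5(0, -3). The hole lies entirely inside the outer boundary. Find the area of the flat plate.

Outer boundary:
Apply the surveyor's formula: 2A = Σ (x_i·y_{i+1} − x_{i+1}·y_i), indices taken mod 6.
Σ = (96) + (12) + (41) + (12) + (34) + (52) = 247
Area = |Σ|/2 = 123.5.
Hole:
A_1→A_2: (1)(-4) − (2)(-5) = 6
A_2→A_3: (2)(-3) − (4)(-4) = 10
A_3→A_4: (4)(-2) − (1)(-3) = -5
A_4→A_5: (1)(-3) − (0)(-2) = -3
A_5→A_1: (0)(-5) − (1)(-3) = 3
Σ = 11
Area = |Σ|/2 = 5.5.
Net area = 123.5 − 5.5 = 118.

118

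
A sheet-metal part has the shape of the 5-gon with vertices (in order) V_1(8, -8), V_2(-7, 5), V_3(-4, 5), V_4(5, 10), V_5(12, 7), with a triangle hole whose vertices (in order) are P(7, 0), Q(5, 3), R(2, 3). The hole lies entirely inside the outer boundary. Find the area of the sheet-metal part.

Outer boundary:
Apply Gauss's area formula: 2A = Σ (x_i·y_{i+1} − x_{i+1}·y_i), indices taken mod 5.
Cross-terms: -16, -15, -65, -85, -152  ⇒  Σ = -333
Area = |Σ|/2 = 166.5.
Hole:
Apply the surveyor's formula: 2A = Σ (x_i·y_{i+1} − x_{i+1}·y_i), indices taken mod 3.
Σ = (21) + (9) + (-21) = 9
Area = |Σ|/2 = 4.5.
Net area = 166.5 − 4.5 = 162.

162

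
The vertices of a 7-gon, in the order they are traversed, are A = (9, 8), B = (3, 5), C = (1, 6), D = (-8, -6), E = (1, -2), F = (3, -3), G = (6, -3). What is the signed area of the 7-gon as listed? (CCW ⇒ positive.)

92.5

Σ = (21) + (13) + (42) + (22) + (3) + (9) + (75) = 185
Signed area = Σ/2 = 92.5 (positive ⇒ counter-clockwise traversal).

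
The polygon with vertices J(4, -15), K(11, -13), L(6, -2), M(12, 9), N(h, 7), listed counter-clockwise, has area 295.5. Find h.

Write out the shoelace sum; only the two edges meeting at N involve h:
2·Area = [(12·7 − h·9) + (h·(-15) − 4·7)] + 247
       = -24·h + 303 = 591
⇒ h = -12.

-12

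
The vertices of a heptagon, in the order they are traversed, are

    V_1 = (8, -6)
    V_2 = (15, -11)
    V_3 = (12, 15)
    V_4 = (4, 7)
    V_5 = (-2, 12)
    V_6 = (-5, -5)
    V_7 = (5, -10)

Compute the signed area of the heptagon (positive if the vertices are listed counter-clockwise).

320

Apply the surveyor's formula: 2A = Σ (x_i·y_{i+1} − x_{i+1}·y_i), indices taken mod 7.
Σ = (2) + (357) + (24) + (62) + (70) + (75) + (50) = 640
Signed area = Σ/2 = 320 (positive ⇒ counter-clockwise traversal).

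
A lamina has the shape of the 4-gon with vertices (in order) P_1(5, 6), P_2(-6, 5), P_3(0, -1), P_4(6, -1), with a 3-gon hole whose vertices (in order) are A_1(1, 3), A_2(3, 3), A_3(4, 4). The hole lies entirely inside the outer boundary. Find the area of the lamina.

56

Outer boundary:
Apply the surveyor's formula: 2A = Σ (x_i·y_{i+1} − x_{i+1}·y_i), indices taken mod 4.
P_1→P_2: (5)(5) − (-6)(6) = 61
P_2→P_3: (-6)(-1) − (0)(5) = 6
P_3→P_4: (0)(-1) − (6)(-1) = 6
P_4→P_1: (6)(6) − (5)(-1) = 41
Σ = 114
Area = |Σ|/2 = 57.
Hole:
Apply the shoelace (surveyor's) formula: 2A = Σ (x_i·y_{i+1} − x_{i+1}·y_i), indices taken mod 3.
Σ = (-6) + (0) + (8) = 2
Area = |Σ|/2 = 1.
Net area = 57 − 1 = 56.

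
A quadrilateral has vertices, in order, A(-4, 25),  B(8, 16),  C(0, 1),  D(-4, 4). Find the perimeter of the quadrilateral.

|AB| = √((12)² + (-9)²) = √225 = 15
|BC| = √((-8)² + (-15)²) = √289 = 17
|CD| = √((-4)² + (3)²) = √25 = 5
|DA| = √((0)² + (21)²) = √441 = 21
Perimeter = 15 + 17 + 5 + 21 = 58.

58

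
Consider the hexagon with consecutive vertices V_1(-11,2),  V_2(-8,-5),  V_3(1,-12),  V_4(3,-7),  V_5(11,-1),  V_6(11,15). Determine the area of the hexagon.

319

Apply Gauss's area formula: 2A = Σ (x_i·y_{i+1} − x_{i+1}·y_i), indices taken mod 6.
Σ = (71) + (101) + (29) + (74) + (176) + (187) = 638
Area = |Σ|/2 = 319.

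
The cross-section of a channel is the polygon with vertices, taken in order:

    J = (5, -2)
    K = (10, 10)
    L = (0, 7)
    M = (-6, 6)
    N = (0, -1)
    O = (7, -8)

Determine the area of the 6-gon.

Apply Gauss's area formula: 2A = Σ (x_i·y_{i+1} − x_{i+1}·y_i), indices taken mod 6.
Σ = (70) + (70) + (42) + (6) + (7) + (26) = 221
Area = |Σ|/2 = 110.5.

110.5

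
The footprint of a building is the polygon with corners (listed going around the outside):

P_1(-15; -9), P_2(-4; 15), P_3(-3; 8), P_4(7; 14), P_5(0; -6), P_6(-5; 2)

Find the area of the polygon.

171.5

Cross-terms: -261, 13, -98, -42, -30, 75  ⇒  Σ = -343
Area = |Σ|/2 = 171.5.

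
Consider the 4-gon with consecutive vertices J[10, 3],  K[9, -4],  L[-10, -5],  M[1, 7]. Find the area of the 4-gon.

142

Σ = (-67) + (-85) + (-65) + (-67) = -284
Area = |Σ|/2 = 142.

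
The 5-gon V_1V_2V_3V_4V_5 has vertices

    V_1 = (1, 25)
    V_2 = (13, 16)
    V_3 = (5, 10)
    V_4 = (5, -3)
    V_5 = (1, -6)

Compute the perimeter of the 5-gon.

|V_1V_2| = √((12)² + (-9)²) = √225 = 15
|V_2V_3| = √((-8)² + (-6)²) = √100 = 10
|V_3V_4| = √((0)² + (-13)²) = √169 = 13
|V_4V_5| = √((-4)² + (-3)²) = √25 = 5
|V_5V_1| = √((0)² + (31)²) = √961 = 31
Perimeter = 15 + 10 + 13 + 5 + 31 = 74.

74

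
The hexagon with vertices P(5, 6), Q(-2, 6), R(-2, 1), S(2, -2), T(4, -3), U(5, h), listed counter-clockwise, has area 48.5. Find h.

Write out the shoelace sum; only the two edges meeting at U involve h:
2·Area = [(4·h − 5·(-3)) + (5·6 − 5·h)] + 56
       = -1·h + 101 = 97
⇒ h = 4.

4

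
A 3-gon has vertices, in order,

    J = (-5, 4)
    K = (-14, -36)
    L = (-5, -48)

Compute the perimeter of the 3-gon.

|JK| = √((-9)² + (-40)²) = √1681 = 41
|KL| = √((9)² + (-12)²) = √225 = 15
|LJ| = √((0)² + (52)²) = √2704 = 52
Perimeter = 41 + 15 + 52 = 108.

108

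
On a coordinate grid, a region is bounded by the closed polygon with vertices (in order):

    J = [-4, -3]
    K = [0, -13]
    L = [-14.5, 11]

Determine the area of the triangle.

J→K: (-4)(-13) − (0)(-3) = 52
K→L: (0)(11) − (-14.5)(-13) = -188.5
L→J: (-14.5)(-3) − (-4)(11) = 87.5
Σ = -49
Area = |Σ|/2 = 24.5.

24.5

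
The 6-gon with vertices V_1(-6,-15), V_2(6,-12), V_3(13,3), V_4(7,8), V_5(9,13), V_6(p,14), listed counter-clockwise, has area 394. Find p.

-5

Write out the shoelace sum; only the two edges meeting at V_6 involve p:
2·Area = [(9·14 − p·13) + (p·(-15) − (-6)·14)] + 438
       = -28·p + 648 = 788
⇒ p = -5.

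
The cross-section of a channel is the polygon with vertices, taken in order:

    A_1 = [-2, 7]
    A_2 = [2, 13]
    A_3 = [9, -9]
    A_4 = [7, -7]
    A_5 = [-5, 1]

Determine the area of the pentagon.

118

Apply the shoelace (surveyor's) formula: 2A = Σ (x_i·y_{i+1} − x_{i+1}·y_i), indices taken mod 5.
Cross-terms: -40, -135, 0, -28, -33  ⇒  Σ = -236
Area = |Σ|/2 = 118.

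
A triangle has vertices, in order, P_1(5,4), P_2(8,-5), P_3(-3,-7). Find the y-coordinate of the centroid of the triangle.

Apply Gauss's area formula. First the cross-terms c_i = x_i·y_{i+1} − x_{i+1}·y_i:
  -57, -71, 23  ⇒  2A = -105, A = -52.5.
Then Σ (y_i + y_{i+1})·c_i = 840, so ȳ = 840 / (6·(-52.5)) = -8/3.

-8/3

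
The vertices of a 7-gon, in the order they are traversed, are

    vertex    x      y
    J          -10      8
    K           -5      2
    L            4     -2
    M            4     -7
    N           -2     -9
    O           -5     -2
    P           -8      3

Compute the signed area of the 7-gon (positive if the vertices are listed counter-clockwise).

-77

Apply the surveyor's formula: 2A = Σ (x_i·y_{i+1} − x_{i+1}·y_i), indices taken mod 7.
Σ = (20) + (2) + (-20) + (-50) + (-41) + (-31) + (-34) = -154
Signed area = Σ/2 = -77 (negative ⇒ clockwise traversal).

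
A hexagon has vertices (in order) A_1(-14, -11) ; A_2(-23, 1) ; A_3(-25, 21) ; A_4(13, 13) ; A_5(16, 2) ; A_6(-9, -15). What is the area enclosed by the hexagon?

A_1→A_2: (-14)(1) − (-23)(-11) = -267
A_2→A_3: (-23)(21) − (-25)(1) = -458
A_3→A_4: (-25)(13) − (13)(21) = -598
A_4→A_5: (13)(2) − (16)(13) = -182
A_5→A_6: (16)(-15) − (-9)(2) = -222
A_6→A_1: (-9)(-11) − (-14)(-15) = -111
Σ = -1838
Area = |Σ|/2 = 919.

919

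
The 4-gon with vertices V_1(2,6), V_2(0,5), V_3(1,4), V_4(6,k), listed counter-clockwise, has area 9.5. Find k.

-2

The doubled signed area Σ (x_i y_{i+1} − x_{i+1} y_i) is linear in k.
With k=0 it equals 17; the coefficient of k is -1 (from the two edges through V_4).
So -1·k + 17 = 2·9.5 = 19 ⇒ k = -2.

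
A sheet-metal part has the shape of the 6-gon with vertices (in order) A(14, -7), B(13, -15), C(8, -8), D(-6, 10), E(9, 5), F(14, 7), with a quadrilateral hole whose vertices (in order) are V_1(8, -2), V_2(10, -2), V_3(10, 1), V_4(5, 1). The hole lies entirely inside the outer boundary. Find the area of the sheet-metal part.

186.5

Outer boundary:
Apply the shoelace (surveyor's) formula: 2A = Σ (x_i·y_{i+1} − x_{i+1}·y_i), indices taken mod 6.
A→B: (14)(-15) − (13)(-7) = -119
B→C: (13)(-8) − (8)(-15) = 16
C→D: (8)(10) − (-6)(-8) = 32
D→E: (-6)(5) − (9)(10) = -120
E→F: (9)(7) − (14)(5) = -7
F→A: (14)(-7) − (14)(7) = -196
Σ = -394
Area = |Σ|/2 = 197.
Hole:
Σ = (4) + (30) + (5) + (-18) = 21
Area = |Σ|/2 = 10.5.
Net area = 197 − 10.5 = 186.5.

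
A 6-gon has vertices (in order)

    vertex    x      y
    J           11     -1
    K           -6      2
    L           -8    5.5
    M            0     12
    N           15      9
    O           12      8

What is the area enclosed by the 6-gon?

Σ = (16) + (-17) + (-96) + (-180) + (12) + (-100) = -365
Area = |Σ|/2 = 182.5.

182.5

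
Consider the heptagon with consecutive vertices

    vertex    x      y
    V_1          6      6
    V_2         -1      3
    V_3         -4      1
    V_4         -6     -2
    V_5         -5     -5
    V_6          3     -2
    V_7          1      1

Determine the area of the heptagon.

49.5

Apply the shoelace (surveyor's) formula: 2A = Σ (x_i·y_{i+1} − x_{i+1}·y_i), indices taken mod 7.
Σ = (24) + (11) + (14) + (20) + (25) + (5) + (0) = 99
Area = |Σ|/2 = 49.5.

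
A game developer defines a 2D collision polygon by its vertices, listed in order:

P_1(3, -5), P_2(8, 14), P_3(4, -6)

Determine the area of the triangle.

Apply the shoelace formula: 2A = Σ (x_i·y_{i+1} − x_{i+1}·y_i), indices taken mod 3.
Σ = (82) + (-104) + (-2) = -24
Area = |Σ|/2 = 12.

12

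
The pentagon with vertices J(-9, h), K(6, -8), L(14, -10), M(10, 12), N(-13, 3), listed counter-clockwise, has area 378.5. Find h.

The doubled signed area Σ (x_i y_{i+1} − x_{i+1} y_i) is linear in h.
With h=0 it equals 605; the coefficient of h is -19 (from the two edges through J).
So -19·h + 605 = 2·378.5 = 757 ⇒ h = -8.

-8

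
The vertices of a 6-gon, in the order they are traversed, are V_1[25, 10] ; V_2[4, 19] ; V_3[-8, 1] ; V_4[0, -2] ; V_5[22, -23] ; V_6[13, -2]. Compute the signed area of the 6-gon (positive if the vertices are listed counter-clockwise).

Apply the surveyor's formula: 2A = Σ (x_i·y_{i+1} − x_{i+1}·y_i), indices taken mod 6.
V_1→V_2: (25)(19) − (4)(10) = 435
V_2→V_3: (4)(1) − (-8)(19) = 156
V_3→V_4: (-8)(-2) − (0)(1) = 16
V_4→V_5: (0)(-23) − (22)(-2) = 44
V_5→V_6: (22)(-2) − (13)(-23) = 255
V_6→V_1: (13)(10) − (25)(-2) = 180
Σ = 1086
Signed area = Σ/2 = 543 (positive ⇒ counter-clockwise traversal).

543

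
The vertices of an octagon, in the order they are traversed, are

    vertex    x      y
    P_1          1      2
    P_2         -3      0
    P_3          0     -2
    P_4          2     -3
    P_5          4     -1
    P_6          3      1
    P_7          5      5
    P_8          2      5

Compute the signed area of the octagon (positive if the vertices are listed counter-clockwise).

P_1→P_2: (1)(0) − (-3)(2) = 6
P_2→P_3: (-3)(-2) − (0)(0) = 6
P_3→P_4: (0)(-3) − (2)(-2) = 4
P_4→P_5: (2)(-1) − (4)(-3) = 10
P_5→P_6: (4)(1) − (3)(-1) = 7
P_6→P_7: (3)(5) − (5)(1) = 10
P_7→P_8: (5)(5) − (2)(5) = 15
P_8→P_1: (2)(2) − (1)(5) = -1
Σ = 57
Signed area = Σ/2 = 28.5 (positive ⇒ counter-clockwise traversal).

28.5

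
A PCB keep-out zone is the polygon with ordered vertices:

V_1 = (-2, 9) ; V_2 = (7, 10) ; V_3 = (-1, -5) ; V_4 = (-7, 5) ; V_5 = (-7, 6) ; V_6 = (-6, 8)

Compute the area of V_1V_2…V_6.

Apply the shoelace formula: 2A = Σ (x_i·y_{i+1} − x_{i+1}·y_i), indices taken mod 6.
Σ = (-83) + (-25) + (-40) + (-7) + (-20) + (-38) = -213
Area = |Σ|/2 = 106.5.

106.5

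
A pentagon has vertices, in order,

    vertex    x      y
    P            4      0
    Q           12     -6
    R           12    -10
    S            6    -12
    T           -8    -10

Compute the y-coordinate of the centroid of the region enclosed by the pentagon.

-362/51

Apply the surveyor's formula. First the cross-terms c_i = x_i·y_{i+1} − x_{i+1}·y_i:
  -24, -48, -84, -156, 40  ⇒  2A = -272, A = -136.
Then Σ (y_i + y_{i+1})·c_i = 5792, so ȳ = 5792 / (6·(-136)) = -362/51.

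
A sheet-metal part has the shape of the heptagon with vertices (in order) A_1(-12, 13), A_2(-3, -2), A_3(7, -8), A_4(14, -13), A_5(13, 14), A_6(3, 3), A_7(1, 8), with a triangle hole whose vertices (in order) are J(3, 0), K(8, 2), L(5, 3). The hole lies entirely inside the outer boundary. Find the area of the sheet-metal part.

Outer boundary:
Apply the shoelace formula: 2A = Σ (x_i·y_{i+1} − x_{i+1}·y_i), indices taken mod 7.
Σ = (63) + (38) + (21) + (365) + (-3) + (21) + (109) = 614
Area = |Σ|/2 = 307.
Hole:
Apply the surveyor's formula: 2A = Σ (x_i·y_{i+1} − x_{i+1}·y_i), indices taken mod 3.
Cross-terms: 6, 14, -9  ⇒  Σ = 11
Area = |Σ|/2 = 5.5.
Net area = 307 − 5.5 = 301.5.

301.5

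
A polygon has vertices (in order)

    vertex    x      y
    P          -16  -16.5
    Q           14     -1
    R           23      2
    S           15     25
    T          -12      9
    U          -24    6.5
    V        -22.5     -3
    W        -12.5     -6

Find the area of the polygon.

Apply the shoelace (surveyor's) formula: 2A = Σ (x_i·y_{i+1} − x_{i+1}·y_i), indices taken mod 8.
P→Q: (-16)(-1) − (14)(-16.5) = 247
Q→R: (14)(2) − (23)(-1) = 51
R→S: (23)(25) − (15)(2) = 545
S→T: (15)(9) − (-12)(25) = 435
T→U: (-12)(6.5) − (-24)(9) = 138
U→V: (-24)(-3) − (-22.5)(6.5) = 218.25
V→W: (-22.5)(-6) − (-12.5)(-3) = 97.5
W→P: (-12.5)(-16.5) − (-16)(-6) = 110.25
Σ = 1842
Area = |Σ|/2 = 921.

921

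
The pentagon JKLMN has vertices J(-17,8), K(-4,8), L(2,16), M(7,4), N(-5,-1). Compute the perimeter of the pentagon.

64

|JK| = √((13)² + (0)²) = √169 = 13
|KL| = √((6)² + (8)²) = √100 = 10
|LM| = √((5)² + (-12)²) = √169 = 13
|MN| = √((-12)² + (-5)²) = √169 = 13
|NJ| = √((-12)² + (9)²) = √225 = 15
Perimeter = 13 + 10 + 13 + 13 + 15 = 64.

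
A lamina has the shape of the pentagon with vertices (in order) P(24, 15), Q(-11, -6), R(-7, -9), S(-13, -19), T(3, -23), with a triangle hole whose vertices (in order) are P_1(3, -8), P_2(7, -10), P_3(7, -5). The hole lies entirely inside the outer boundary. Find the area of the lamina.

513.5

Outer boundary:
Apply the shoelace formula: 2A = Σ (x_i·y_{i+1} − x_{i+1}·y_i), indices taken mod 5.
P→Q: (24)(-6) − (-11)(15) = 21
Q→R: (-11)(-9) − (-7)(-6) = 57
R→S: (-7)(-19) − (-13)(-9) = 16
S→T: (-13)(-23) − (3)(-19) = 356
T→P: (3)(15) − (24)(-23) = 597
Σ = 1047
Area = |Σ|/2 = 523.5.
Hole:
Apply the shoelace (surveyor's) formula: 2A = Σ (x_i·y_{i+1} − x_{i+1}·y_i), indices taken mod 3.
Cross-terms: 26, 35, -41  ⇒  Σ = 20
Area = |Σ|/2 = 10.
Net area = 523.5 − 10 = 513.5.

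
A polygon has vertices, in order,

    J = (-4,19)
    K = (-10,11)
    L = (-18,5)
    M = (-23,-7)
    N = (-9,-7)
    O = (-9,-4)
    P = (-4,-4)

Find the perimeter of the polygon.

78

|JK| = √((-6)² + (-8)²) = √100 = 10
|KL| = √((-8)² + (-6)²) = √100 = 10
|LM| = √((-5)² + (-12)²) = √169 = 13
|MN| = √((14)² + (0)²) = √196 = 14
|NO| = √((0)² + (3)²) = √9 = 3
|OP| = √((5)² + (0)²) = √25 = 5
|PJ| = √((0)² + (23)²) = √529 = 23
Perimeter = 10 + 10 + 13 + 14 + 3 + 5 + 23 = 78.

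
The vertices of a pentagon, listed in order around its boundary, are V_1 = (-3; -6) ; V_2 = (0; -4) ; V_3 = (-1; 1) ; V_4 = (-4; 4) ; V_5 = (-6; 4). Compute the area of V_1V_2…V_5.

Cross-terms: 12, -4, 0, 8, 48  ⇒  Σ = 64
Area = |Σ|/2 = 32.

32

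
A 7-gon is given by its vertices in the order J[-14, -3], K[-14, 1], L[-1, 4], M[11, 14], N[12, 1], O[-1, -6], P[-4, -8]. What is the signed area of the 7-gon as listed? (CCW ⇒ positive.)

Apply Gauss's area formula: 2A = Σ (x_i·y_{i+1} − x_{i+1}·y_i), indices taken mod 7.
Σ = (-56) + (-55) + (-58) + (-157) + (-71) + (-16) + (-100) = -513
Signed area = Σ/2 = -256.5 (negative ⇒ clockwise traversal).

-256.5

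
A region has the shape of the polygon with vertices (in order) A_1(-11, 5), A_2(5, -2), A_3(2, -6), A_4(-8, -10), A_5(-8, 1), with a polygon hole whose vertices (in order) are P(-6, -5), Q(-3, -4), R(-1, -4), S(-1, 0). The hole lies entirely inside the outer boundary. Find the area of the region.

98

Outer boundary:
Apply Gauss's area formula: 2A = Σ (x_i·y_{i+1} − x_{i+1}·y_i), indices taken mod 5.
Cross-terms: -3, -26, -68, -88, -29  ⇒  Σ = -214
Area = |Σ|/2 = 107.
Hole:
Apply Gauss's area formula: 2A = Σ (x_i·y_{i+1} − x_{i+1}·y_i), indices taken mod 4.
Σ = (9) + (8) + (-4) + (5) = 18
Area = |Σ|/2 = 9.
Net area = 107 − 9 = 98.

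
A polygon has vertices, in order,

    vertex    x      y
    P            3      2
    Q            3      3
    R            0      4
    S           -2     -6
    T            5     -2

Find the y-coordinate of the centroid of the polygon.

Apply the surveyor's formula. First the cross-terms c_i = x_i·y_{i+1} − x_{i+1}·y_i:
  3, 12, 8, 34, 16  ⇒  2A = 73, A = 36.5.
Then Σ (y_i + y_{i+1})·c_i = -189, so ȳ = -189 / (6·36.5) = -63/73.

-63/73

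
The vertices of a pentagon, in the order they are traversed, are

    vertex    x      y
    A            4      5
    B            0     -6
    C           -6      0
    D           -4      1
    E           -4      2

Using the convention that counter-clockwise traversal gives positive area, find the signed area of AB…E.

-49

Apply the surveyor's formula: 2A = Σ (x_i·y_{i+1} − x_{i+1}·y_i), indices taken mod 5.
Cross-terms: -24, -36, -6, -4, -28  ⇒  Σ = -98
Signed area = Σ/2 = -49 (negative ⇒ clockwise traversal).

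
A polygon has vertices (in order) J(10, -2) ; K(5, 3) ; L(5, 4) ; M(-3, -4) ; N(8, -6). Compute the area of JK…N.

65.5

Cross-terms: 40, 5, -8, 50, 44  ⇒  Σ = 131
Area = |Σ|/2 = 65.5.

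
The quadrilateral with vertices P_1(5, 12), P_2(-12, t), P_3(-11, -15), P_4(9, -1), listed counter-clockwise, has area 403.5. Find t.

14

The doubled signed area Σ (x_i y_{i+1} − x_{i+1} y_i) is linear in t.
With t=0 it equals 583; the coefficient of t is 16 (from the two edges through P_2).
So 16·t + 583 = 2·403.5 = 807 ⇒ t = 14.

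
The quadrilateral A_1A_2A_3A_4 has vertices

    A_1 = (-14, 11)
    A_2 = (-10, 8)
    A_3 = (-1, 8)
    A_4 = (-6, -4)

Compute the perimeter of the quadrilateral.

|A_1A_2| = √((4)² + (-3)²) = √25 = 5
|A_2A_3| = √((9)² + (0)²) = √81 = 9
|A_3A_4| = √((-5)² + (-12)²) = √169 = 13
|A_4A_1| = √((-8)² + (15)²) = √289 = 17
Perimeter = 5 + 9 + 13 + 17 = 44.

44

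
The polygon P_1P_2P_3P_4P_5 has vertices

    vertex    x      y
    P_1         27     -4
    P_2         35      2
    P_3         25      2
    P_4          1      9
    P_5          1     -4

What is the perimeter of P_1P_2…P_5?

|P_1P_2| = √((8)² + (6)²) = √100 = 10
|P_2P_3| = √((-10)² + (0)²) = √100 = 10
|P_3P_4| = √((-24)² + (7)²) = √625 = 25
|P_4P_5| = √((0)² + (-13)²) = √169 = 13
|P_5P_1| = √((26)² + (0)²) = √676 = 26
Perimeter = 10 + 10 + 25 + 13 + 26 = 84.

84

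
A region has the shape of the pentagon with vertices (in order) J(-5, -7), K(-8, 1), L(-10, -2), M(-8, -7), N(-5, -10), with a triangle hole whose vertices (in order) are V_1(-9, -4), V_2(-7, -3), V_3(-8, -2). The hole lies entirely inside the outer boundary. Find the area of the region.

Outer boundary:
Apply Gauss's area formula: 2A = Σ (x_i·y_{i+1} − x_{i+1}·y_i), indices taken mod 5.
Σ = (-61) + (26) + (54) + (45) + (-15) = 49
Area = |Σ|/2 = 24.5.
Hole:
V_1→V_2: (-9)(-3) − (-7)(-4) = -1
V_2→V_3: (-7)(-2) − (-8)(-3) = -10
V_3→V_1: (-8)(-4) − (-9)(-2) = 14
Σ = 3
Area = |Σ|/2 = 1.5.
Net area = 24.5 − 1.5 = 23.

23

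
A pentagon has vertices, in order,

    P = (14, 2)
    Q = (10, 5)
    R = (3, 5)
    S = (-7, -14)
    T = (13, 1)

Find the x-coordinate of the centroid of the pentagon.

1019/265

Apply the shoelace formula. First the cross-terms c_i = x_i·y_{i+1} − x_{i+1}·y_i:
  50, 35, -7, 175, 12  ⇒  2A = 265, A = 132.5.
Then Σ (x_i + x_{i+1})·c_i = 3057, so x̄ = 3057 / (6·132.5) = 1019/265.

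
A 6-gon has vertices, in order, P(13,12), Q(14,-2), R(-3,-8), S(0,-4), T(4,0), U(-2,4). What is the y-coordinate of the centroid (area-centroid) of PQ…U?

Apply the shoelace (surveyor's) formula. First the cross-terms c_i = x_i·y_{i+1} − x_{i+1}·y_i:
  -194, -118, 12, 16, 16, -76  ⇒  2A = -344, A = -172.
Then Σ (y_i + y_{i+1})·c_i = -2120, so ȳ = -2120 / (6·(-172)) = 265/129.

265/129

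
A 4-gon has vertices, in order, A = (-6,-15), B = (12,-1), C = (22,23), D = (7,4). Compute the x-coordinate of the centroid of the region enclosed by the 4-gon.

Apply the shoelace formula. First the cross-terms c_i = x_i·y_{i+1} − x_{i+1}·y_i:
  186, 298, -73, -81  ⇒  2A = 330, A = 165.
Then Σ (x_i + x_{i+1})·c_i = 9050, so x̄ = 9050 / (6·165) = 905/99.

905/99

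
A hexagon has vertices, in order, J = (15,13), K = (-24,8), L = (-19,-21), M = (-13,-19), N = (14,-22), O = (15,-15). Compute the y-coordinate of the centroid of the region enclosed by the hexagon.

-286/63

Apply the surveyor's formula. First the cross-terms c_i = x_i·y_{i+1} − x_{i+1}·y_i:
  432, 656, 88, 552, 120, 420  ⇒  2A = 2268, A = 1134.
Then Σ (y_i + y_{i+1})·c_i = -30888, so ȳ = -30888 / (6·1134) = -286/63.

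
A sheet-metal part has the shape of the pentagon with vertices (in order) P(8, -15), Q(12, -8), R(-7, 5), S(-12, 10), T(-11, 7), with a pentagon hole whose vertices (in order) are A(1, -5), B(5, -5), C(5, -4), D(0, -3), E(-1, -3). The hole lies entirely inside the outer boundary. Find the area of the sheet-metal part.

Outer boundary:
Σ = (116) + (4) + (-10) + (26) + (109) = 245
Area = |Σ|/2 = 122.5.
Hole:
Apply Gauss's area formula: 2A = Σ (x_i·y_{i+1} − x_{i+1}·y_i), indices taken mod 5.
Cross-terms: 20, 5, -15, -3, 8  ⇒  Σ = 15
Area = |Σ|/2 = 7.5.
Net area = 122.5 − 7.5 = 115.

115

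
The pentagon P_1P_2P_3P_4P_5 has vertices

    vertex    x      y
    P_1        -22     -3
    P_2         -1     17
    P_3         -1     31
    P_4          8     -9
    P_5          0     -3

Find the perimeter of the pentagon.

116

|P_1P_2| = √((21)² + (20)²) = √841 = 29
|P_2P_3| = √((0)² + (14)²) = √196 = 14
|P_3P_4| = √((9)² + (-40)²) = √1681 = 41
|P_4P_5| = √((-8)² + (6)²) = √100 = 10
|P_5P_1| = √((-22)² + (0)²) = √484 = 22
Perimeter = 29 + 14 + 41 + 10 + 22 = 116.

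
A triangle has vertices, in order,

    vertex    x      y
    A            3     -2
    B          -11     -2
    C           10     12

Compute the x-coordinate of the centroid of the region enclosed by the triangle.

2/3

Apply the surveyor's formula. First the cross-terms c_i = x_i·y_{i+1} − x_{i+1}·y_i:
  -28, -112, -56  ⇒  2A = -196, A = -98.
Then Σ (x_i + x_{i+1})·c_i = -392, so x̄ = -392 / (6·(-98)) = 2/3.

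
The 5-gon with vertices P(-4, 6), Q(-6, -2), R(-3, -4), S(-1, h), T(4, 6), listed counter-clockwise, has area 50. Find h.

Write out the shoelace sum; only the two edges meeting at S involve h:
2·Area = [((-3)·h − (-1)·(-4)) + ((-1)·6 − 4·h)] + 110
       = -7·h + 100 = 100
⇒ h = 0.

0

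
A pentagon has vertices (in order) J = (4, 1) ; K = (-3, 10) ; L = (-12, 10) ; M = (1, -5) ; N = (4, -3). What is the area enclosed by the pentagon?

108

Cross-terms: 43, 90, 50, 17, 16  ⇒  Σ = 216
Area = |Σ|/2 = 108.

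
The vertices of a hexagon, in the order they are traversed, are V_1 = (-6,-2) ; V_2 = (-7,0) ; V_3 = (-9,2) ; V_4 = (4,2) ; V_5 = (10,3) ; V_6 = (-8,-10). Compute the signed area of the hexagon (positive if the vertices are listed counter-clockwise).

-91

Cross-terms: -14, -14, -26, -8, -76, -44  ⇒  Σ = -182
Signed area = Σ/2 = -91 (negative ⇒ clockwise traversal).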